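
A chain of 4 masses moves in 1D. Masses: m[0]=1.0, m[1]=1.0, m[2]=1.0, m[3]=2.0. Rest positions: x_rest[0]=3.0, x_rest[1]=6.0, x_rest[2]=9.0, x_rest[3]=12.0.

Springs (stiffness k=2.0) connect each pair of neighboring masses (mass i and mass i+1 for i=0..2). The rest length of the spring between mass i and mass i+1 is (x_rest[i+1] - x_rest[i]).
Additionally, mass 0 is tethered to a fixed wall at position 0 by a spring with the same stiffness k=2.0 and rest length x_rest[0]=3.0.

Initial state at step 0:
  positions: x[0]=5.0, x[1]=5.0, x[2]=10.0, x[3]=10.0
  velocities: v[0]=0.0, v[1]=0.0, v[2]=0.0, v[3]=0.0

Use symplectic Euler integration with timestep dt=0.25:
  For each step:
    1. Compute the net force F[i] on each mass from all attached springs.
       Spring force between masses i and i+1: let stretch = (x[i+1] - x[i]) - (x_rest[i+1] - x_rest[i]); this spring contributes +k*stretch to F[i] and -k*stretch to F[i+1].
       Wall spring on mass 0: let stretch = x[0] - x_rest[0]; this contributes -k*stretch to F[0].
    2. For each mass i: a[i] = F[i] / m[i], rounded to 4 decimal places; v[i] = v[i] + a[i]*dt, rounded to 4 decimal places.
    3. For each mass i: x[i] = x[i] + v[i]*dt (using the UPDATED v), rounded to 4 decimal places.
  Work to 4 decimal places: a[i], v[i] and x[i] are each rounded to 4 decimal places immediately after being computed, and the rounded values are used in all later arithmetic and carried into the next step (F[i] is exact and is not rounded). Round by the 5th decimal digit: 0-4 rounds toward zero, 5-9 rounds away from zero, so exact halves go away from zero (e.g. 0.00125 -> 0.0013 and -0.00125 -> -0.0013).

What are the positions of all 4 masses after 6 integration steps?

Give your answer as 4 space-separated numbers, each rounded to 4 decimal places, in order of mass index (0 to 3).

Step 0: x=[5.0000 5.0000 10.0000 10.0000] v=[0.0000 0.0000 0.0000 0.0000]
Step 1: x=[4.3750 5.6250 9.3750 10.1875] v=[-2.5000 2.5000 -2.5000 0.7500]
Step 2: x=[3.3594 6.5625 8.3828 10.5117] v=[-4.0625 3.7500 -3.9688 1.2969]
Step 3: x=[2.3242 7.3272 7.4292 10.8904] v=[-4.1407 3.0586 -3.8145 1.5147]
Step 4: x=[1.6239 7.4792 6.8955 11.2403] v=[-2.8013 0.6081 -2.1349 1.3994]
Step 5: x=[1.4525 6.8264 6.9779 11.5061] v=[-0.6856 -2.6114 0.3294 1.0632]
Step 6: x=[1.7713 5.5208 7.6074 11.6764] v=[1.2751 -5.2226 2.5178 0.6812]

Answer: 1.7713 5.5208 7.6074 11.6764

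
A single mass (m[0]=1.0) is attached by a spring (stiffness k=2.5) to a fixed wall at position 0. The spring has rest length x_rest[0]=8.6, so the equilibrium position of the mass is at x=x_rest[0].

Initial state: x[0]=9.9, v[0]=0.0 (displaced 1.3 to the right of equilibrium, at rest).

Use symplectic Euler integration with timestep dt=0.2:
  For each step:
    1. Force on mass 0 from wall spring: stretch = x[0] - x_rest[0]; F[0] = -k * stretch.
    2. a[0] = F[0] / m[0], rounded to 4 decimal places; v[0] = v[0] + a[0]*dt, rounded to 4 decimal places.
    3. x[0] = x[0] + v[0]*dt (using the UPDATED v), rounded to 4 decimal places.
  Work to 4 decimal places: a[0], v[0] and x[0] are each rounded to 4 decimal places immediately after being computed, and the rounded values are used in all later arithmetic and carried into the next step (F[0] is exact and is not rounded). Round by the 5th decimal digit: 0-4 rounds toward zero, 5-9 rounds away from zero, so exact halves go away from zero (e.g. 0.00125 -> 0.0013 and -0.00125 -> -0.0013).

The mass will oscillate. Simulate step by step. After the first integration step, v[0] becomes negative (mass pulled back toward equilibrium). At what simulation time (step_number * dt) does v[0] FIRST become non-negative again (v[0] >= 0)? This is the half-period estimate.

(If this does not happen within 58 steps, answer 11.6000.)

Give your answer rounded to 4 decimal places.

Answer: 2.0000

Derivation:
Step 0: x=[9.9000] v=[0.0000]
Step 1: x=[9.7700] v=[-0.6500]
Step 2: x=[9.5230] v=[-1.2350]
Step 3: x=[9.1837] v=[-1.6965]
Step 4: x=[8.7860] v=[-1.9884]
Step 5: x=[8.3697] v=[-2.0814]
Step 6: x=[7.9765] v=[-1.9662]
Step 7: x=[7.6456] v=[-1.6544]
Step 8: x=[7.4102] v=[-1.1772]
Step 9: x=[7.2937] v=[-0.5823]
Step 10: x=[7.3079] v=[0.0709]
First v>=0 after going negative at step 10, time=2.0000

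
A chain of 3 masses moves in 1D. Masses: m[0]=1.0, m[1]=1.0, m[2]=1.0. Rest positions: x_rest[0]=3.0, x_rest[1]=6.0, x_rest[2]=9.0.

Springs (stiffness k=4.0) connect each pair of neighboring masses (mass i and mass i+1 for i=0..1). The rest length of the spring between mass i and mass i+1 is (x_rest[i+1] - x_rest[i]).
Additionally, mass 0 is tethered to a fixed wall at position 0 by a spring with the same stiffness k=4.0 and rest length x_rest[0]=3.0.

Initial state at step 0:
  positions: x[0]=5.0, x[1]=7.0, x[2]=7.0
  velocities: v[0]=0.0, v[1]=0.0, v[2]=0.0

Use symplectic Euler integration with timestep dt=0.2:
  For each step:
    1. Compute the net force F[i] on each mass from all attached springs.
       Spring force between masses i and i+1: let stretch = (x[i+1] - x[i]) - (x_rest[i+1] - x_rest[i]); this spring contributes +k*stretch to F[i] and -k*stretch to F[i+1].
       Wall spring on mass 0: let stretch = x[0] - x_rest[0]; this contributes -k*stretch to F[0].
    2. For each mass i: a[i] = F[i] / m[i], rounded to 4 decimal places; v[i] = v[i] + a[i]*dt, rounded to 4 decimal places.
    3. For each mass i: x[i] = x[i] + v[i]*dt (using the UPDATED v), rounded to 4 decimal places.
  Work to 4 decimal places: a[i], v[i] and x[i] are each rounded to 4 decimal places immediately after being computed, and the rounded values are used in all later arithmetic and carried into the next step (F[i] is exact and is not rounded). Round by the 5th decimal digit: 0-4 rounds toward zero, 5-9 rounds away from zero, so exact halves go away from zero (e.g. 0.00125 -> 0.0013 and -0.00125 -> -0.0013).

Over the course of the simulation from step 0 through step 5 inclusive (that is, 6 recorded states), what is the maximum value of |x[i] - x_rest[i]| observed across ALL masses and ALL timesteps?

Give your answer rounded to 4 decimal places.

Step 0: x=[5.0000 7.0000 7.0000] v=[0.0000 0.0000 0.0000]
Step 1: x=[4.5200 6.6800 7.4800] v=[-2.4000 -1.6000 2.4000]
Step 2: x=[3.6624 6.1424 8.3120] v=[-4.2880 -2.6880 4.1600]
Step 3: x=[2.6156 5.5551 9.2769] v=[-5.2339 -2.9363 4.8243]
Step 4: x=[1.6206 5.0930 10.1263] v=[-4.9748 -2.3105 4.2469]
Step 5: x=[0.9219 4.8806 10.6504] v=[-3.4934 -1.0618 2.6203]
Max displacement = 2.0781

Answer: 2.0781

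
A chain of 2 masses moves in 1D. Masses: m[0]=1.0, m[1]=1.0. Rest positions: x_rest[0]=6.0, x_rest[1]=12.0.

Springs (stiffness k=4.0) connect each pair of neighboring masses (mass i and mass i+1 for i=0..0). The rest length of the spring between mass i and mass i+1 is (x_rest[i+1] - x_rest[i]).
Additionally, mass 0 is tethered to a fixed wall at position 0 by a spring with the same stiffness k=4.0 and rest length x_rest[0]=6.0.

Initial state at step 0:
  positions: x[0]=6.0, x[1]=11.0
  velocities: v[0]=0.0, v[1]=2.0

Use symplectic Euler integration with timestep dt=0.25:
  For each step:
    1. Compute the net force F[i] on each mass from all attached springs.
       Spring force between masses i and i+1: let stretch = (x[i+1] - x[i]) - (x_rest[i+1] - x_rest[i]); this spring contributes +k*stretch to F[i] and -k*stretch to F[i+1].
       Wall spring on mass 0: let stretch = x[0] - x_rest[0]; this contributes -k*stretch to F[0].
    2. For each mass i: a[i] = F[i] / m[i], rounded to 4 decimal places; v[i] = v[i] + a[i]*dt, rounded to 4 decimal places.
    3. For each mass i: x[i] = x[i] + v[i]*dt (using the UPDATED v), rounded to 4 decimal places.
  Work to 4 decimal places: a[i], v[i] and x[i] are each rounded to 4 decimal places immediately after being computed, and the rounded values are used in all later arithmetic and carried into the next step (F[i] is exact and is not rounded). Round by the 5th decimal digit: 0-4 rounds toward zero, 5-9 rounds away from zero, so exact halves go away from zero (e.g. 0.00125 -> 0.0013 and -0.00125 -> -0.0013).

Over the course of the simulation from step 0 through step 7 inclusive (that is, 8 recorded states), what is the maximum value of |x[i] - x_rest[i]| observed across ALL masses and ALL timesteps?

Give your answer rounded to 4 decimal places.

Step 0: x=[6.0000 11.0000] v=[0.0000 2.0000]
Step 1: x=[5.7500 11.7500] v=[-1.0000 3.0000]
Step 2: x=[5.5625 12.5000] v=[-0.7500 3.0000]
Step 3: x=[5.7188 13.0156] v=[0.6250 2.0625]
Step 4: x=[6.2696 13.2070] v=[2.2030 0.7657]
Step 5: x=[6.9873 13.1641] v=[2.8708 -0.1717]
Step 6: x=[7.5024 13.0770] v=[2.0603 -0.3485]
Step 7: x=[7.5355 13.0962] v=[0.1325 0.0769]
Max displacement = 1.5355

Answer: 1.5355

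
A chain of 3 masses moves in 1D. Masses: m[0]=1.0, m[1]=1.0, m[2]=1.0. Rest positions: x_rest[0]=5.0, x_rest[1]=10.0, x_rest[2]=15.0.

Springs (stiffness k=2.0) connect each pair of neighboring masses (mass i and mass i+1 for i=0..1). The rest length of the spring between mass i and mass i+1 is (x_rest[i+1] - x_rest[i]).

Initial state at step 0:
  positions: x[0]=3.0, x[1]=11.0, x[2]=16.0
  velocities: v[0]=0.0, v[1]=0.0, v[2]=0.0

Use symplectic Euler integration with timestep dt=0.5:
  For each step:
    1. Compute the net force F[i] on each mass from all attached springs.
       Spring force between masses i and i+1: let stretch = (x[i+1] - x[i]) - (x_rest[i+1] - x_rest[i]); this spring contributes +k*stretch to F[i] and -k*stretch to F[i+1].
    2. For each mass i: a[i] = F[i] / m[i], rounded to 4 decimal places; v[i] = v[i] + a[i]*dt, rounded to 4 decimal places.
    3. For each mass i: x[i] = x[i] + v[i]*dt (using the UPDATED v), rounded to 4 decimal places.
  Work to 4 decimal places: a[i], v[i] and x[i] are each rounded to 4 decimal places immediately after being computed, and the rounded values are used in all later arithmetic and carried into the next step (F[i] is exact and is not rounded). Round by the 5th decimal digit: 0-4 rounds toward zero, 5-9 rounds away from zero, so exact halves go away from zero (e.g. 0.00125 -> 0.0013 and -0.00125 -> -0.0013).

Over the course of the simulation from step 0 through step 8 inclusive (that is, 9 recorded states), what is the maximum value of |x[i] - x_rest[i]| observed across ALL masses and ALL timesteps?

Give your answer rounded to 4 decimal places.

Answer: 2.1875

Derivation:
Step 0: x=[3.0000 11.0000 16.0000] v=[0.0000 0.0000 0.0000]
Step 1: x=[4.5000 9.5000 16.0000] v=[3.0000 -3.0000 0.0000]
Step 2: x=[6.0000 8.7500 15.2500] v=[3.0000 -1.5000 -1.5000]
Step 3: x=[6.3750 9.8750 13.7500] v=[0.7500 2.2500 -3.0000]
Step 4: x=[6.0000 11.1875 12.8125] v=[-0.7500 2.6250 -1.8750]
Step 5: x=[5.7188 10.7188 13.5625] v=[-0.5625 -0.9375 1.5000]
Step 6: x=[5.4376 9.1719 15.3907] v=[-0.5625 -3.0938 3.6563]
Step 7: x=[4.5235 8.8673 16.6095] v=[-1.8282 -0.6093 2.4375]
Step 8: x=[3.2813 10.2619 16.4572] v=[-2.4844 2.7891 -0.3047]
Max displacement = 2.1875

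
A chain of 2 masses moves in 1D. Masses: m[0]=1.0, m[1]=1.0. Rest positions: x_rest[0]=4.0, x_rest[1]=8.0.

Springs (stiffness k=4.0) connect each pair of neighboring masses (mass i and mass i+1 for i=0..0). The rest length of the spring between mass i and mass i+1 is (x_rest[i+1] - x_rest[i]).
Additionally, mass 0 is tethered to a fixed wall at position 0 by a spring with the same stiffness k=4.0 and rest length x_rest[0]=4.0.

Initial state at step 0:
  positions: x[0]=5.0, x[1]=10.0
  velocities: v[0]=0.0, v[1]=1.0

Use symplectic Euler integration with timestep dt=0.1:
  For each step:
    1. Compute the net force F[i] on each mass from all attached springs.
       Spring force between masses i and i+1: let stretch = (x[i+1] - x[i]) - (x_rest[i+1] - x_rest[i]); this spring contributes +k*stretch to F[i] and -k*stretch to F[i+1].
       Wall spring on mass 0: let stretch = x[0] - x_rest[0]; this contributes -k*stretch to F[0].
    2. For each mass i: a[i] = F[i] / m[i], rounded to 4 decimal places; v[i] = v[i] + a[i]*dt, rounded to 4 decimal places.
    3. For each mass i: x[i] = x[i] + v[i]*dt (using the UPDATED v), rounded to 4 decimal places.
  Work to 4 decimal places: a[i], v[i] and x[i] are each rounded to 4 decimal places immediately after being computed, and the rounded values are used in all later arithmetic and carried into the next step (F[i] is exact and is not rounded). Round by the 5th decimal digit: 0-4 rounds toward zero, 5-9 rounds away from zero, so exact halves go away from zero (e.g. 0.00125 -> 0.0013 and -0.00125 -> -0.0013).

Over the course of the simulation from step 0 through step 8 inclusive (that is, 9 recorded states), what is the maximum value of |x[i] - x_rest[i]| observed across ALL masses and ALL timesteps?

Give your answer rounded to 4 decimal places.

Step 0: x=[5.0000 10.0000] v=[0.0000 1.0000]
Step 1: x=[5.0000 10.0600] v=[0.0000 0.6000]
Step 2: x=[5.0024 10.0776] v=[0.0240 0.1760]
Step 3: x=[5.0077 10.0522] v=[0.0531 -0.2541]
Step 4: x=[5.0145 9.9850] v=[0.0678 -0.6719]
Step 5: x=[5.0195 9.8790] v=[0.0502 -1.0601]
Step 6: x=[5.0181 9.7386] v=[-0.0138 -1.4039]
Step 7: x=[5.0048 9.5694] v=[-0.1328 -1.6921]
Step 8: x=[4.9739 9.3776] v=[-0.3089 -1.9179]
Max displacement = 2.0776

Answer: 2.0776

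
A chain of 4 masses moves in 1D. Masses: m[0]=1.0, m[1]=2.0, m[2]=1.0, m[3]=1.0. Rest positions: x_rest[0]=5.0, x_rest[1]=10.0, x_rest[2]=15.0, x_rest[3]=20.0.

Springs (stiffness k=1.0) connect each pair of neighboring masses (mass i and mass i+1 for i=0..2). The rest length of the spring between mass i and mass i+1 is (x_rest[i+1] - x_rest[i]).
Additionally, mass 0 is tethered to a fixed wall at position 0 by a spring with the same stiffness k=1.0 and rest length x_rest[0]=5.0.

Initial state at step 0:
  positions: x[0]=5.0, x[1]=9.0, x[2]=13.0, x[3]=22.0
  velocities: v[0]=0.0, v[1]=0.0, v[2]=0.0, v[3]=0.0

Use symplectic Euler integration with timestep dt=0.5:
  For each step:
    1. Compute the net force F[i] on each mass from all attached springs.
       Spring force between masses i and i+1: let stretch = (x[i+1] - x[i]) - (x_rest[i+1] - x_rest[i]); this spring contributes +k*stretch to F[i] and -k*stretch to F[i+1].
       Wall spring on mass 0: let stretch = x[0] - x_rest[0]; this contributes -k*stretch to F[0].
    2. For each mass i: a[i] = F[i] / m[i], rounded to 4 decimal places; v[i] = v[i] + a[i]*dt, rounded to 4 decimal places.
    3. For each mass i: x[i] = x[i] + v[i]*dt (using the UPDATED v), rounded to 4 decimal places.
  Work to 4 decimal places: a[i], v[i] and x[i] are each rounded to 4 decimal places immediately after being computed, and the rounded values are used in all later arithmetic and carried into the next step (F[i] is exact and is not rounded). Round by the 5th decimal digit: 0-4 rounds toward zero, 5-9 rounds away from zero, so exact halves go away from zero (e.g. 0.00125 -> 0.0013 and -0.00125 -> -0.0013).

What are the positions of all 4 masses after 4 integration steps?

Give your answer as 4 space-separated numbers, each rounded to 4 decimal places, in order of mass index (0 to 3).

Answer: 4.1407 10.1036 16.2149 18.1640

Derivation:
Step 0: x=[5.0000 9.0000 13.0000 22.0000] v=[0.0000 0.0000 0.0000 0.0000]
Step 1: x=[4.7500 9.0000 14.2500 21.0000] v=[-0.5000 0.0000 2.5000 -2.0000]
Step 2: x=[4.3750 9.1250 15.8750 19.5625] v=[-0.7500 0.2500 3.2500 -2.8750]
Step 3: x=[4.0938 9.5000 16.7344 18.4531] v=[-0.5625 0.7500 1.7188 -2.2188]
Step 4: x=[4.1407 10.1036 16.2149 18.1640] v=[0.0937 1.2071 -1.0391 -0.5782]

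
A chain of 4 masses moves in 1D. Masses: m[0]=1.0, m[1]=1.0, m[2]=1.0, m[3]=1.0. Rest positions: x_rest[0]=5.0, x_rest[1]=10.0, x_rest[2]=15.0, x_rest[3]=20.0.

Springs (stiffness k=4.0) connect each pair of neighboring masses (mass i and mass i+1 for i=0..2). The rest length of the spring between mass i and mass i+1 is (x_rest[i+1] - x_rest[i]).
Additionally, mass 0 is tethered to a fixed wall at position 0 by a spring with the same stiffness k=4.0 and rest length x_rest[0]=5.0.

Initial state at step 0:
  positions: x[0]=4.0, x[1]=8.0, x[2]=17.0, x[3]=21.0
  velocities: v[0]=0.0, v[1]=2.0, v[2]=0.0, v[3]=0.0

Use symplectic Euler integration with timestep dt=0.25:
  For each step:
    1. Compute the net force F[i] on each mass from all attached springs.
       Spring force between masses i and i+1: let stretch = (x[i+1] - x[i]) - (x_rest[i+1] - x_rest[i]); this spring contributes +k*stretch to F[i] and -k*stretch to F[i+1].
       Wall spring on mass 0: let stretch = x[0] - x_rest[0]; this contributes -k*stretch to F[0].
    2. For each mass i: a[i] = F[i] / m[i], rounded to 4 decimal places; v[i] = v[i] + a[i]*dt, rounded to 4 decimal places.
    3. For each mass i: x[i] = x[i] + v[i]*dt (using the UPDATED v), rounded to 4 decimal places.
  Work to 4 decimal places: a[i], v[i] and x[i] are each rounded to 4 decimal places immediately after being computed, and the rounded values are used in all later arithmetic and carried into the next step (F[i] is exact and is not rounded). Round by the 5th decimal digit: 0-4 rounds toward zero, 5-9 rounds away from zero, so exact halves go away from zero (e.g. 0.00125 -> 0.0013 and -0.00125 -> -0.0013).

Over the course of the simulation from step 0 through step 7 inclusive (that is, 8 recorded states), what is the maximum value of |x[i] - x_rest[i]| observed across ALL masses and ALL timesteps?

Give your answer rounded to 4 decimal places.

Answer: 2.8340

Derivation:
Step 0: x=[4.0000 8.0000 17.0000 21.0000] v=[0.0000 2.0000 0.0000 0.0000]
Step 1: x=[4.0000 9.7500 15.7500 21.2500] v=[0.0000 7.0000 -5.0000 1.0000]
Step 2: x=[4.4375 11.5625 14.3750 21.3750] v=[1.7500 7.2500 -5.5000 0.5000]
Step 3: x=[5.5469 12.2969 14.0469 21.0000] v=[4.4375 2.9375 -1.3125 -1.5000]
Step 4: x=[6.9571 11.7813 15.0196 20.1367] v=[5.6406 -2.0625 3.8906 -3.4531]
Step 5: x=[7.8340 10.8692 16.4620 19.2442] v=[3.5077 -3.6484 5.7694 -3.5702]
Step 6: x=[7.5112 10.5965 17.2017 18.9061] v=[-1.2911 -1.0908 2.9588 -1.3524]
Step 7: x=[6.0820 11.2038 16.7162 19.3919] v=[-5.7170 2.4291 -1.9420 1.9432]
Max displacement = 2.8340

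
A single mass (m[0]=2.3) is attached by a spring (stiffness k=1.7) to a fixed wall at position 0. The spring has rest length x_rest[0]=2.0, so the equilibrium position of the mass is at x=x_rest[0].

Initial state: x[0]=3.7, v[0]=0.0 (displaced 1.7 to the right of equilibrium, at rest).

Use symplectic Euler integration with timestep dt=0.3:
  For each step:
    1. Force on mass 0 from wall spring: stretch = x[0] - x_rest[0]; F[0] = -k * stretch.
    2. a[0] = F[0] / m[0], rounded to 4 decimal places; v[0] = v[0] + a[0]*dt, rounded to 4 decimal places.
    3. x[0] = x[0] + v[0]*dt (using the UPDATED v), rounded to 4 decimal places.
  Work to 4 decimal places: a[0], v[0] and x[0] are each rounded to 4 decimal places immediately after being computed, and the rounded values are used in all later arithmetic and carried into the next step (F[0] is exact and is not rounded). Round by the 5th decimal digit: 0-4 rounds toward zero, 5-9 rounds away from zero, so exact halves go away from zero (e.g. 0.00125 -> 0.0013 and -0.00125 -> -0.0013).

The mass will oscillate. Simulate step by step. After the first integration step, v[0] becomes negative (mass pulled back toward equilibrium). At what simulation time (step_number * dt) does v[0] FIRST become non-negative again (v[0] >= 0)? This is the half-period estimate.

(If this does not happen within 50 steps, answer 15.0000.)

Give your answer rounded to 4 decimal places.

Step 0: x=[3.7000] v=[0.0000]
Step 1: x=[3.5869] v=[-0.3770]
Step 2: x=[3.3682] v=[-0.7289]
Step 3: x=[3.0585] v=[-1.0323]
Step 4: x=[2.6784] v=[-1.2670]
Step 5: x=[2.2532] v=[-1.4174]
Step 6: x=[1.8112] v=[-1.4735]
Step 7: x=[1.3817] v=[-1.4317]
Step 8: x=[0.9933] v=[-1.2946]
Step 9: x=[0.6719] v=[-1.0714]
Step 10: x=[0.4388] v=[-0.7769]
Step 11: x=[0.3096] v=[-0.4307]
Step 12: x=[0.2928] v=[-0.0559]
Step 13: x=[0.3896] v=[0.3226]
First v>=0 after going negative at step 13, time=3.9000

Answer: 3.9000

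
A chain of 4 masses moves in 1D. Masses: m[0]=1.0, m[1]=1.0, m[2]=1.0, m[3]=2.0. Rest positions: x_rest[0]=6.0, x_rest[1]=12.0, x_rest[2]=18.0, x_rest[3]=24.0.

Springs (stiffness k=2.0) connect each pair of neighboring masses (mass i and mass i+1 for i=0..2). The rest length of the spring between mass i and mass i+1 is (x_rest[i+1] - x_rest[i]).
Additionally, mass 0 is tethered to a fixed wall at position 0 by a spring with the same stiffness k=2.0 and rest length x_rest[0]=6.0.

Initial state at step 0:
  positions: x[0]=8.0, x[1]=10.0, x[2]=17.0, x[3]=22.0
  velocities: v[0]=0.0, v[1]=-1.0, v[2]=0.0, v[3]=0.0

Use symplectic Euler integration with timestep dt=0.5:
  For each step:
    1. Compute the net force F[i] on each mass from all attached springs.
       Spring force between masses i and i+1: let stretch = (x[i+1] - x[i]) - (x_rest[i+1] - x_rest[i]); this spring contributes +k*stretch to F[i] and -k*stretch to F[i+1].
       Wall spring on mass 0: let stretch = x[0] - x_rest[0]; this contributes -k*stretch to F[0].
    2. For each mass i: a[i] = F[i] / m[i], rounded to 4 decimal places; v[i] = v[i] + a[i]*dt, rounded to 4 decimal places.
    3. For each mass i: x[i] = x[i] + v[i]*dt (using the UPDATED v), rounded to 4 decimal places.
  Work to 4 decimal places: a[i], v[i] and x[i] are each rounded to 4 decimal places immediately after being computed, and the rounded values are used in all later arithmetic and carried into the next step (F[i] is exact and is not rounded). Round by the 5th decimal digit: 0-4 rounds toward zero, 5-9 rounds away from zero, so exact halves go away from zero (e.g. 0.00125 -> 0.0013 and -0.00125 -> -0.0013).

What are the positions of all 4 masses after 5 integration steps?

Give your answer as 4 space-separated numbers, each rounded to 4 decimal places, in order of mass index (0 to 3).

Answer: 6.2735 10.4493 15.8809 23.5031

Derivation:
Step 0: x=[8.0000 10.0000 17.0000 22.0000] v=[0.0000 -1.0000 0.0000 0.0000]
Step 1: x=[5.0000 12.0000 16.0000 22.2500] v=[-6.0000 4.0000 -2.0000 0.5000]
Step 2: x=[3.0000 12.5000 16.1250 22.4375] v=[-4.0000 1.0000 0.2500 0.3750]
Step 3: x=[4.2500 10.0625 17.5938 22.5469] v=[2.5000 -4.8750 2.9375 0.2188]
Step 4: x=[6.2813 8.4844 17.7735 22.9181] v=[4.0625 -3.1562 0.3593 0.7423]
Step 5: x=[6.2735 10.4493 15.8809 23.5031] v=[-0.0157 3.9298 -3.7852 1.1700]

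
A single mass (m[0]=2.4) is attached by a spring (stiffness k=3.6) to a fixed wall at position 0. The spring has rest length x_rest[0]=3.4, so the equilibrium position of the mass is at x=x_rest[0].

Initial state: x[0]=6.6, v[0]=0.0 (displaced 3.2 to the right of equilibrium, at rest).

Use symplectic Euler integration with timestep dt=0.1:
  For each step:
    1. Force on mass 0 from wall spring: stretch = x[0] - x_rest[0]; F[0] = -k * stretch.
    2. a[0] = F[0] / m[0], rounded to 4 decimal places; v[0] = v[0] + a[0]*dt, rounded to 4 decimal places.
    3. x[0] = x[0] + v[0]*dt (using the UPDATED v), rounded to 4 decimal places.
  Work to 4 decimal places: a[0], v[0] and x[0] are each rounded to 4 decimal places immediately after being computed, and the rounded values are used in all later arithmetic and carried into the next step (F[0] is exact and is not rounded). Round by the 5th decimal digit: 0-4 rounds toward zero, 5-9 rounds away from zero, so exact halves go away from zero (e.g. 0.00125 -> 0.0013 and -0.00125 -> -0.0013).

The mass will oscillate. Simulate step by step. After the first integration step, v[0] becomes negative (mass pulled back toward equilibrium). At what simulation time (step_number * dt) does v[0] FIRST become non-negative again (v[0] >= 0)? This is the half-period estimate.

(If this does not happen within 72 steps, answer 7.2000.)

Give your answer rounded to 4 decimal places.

Answer: 2.6000

Derivation:
Step 0: x=[6.6000] v=[0.0000]
Step 1: x=[6.5520] v=[-0.4800]
Step 2: x=[6.4567] v=[-0.9528]
Step 3: x=[6.3156] v=[-1.4113]
Step 4: x=[6.1307] v=[-1.8486]
Step 5: x=[5.9049] v=[-2.2582]
Step 6: x=[5.6415] v=[-2.6339]
Step 7: x=[5.3445] v=[-2.9701]
Step 8: x=[5.0183] v=[-3.2618]
Step 9: x=[4.6678] v=[-3.5046]
Step 10: x=[4.2983] v=[-3.6948]
Step 11: x=[3.9153] v=[-3.8296]
Step 12: x=[3.5246] v=[-3.9069]
Step 13: x=[3.1320] v=[-3.9256]
Step 14: x=[2.7435] v=[-3.8854]
Step 15: x=[2.3648] v=[-3.7869]
Step 16: x=[2.0016] v=[-3.6316]
Step 17: x=[1.6594] v=[-3.4218]
Step 18: x=[1.3433] v=[-3.1607]
Step 19: x=[1.0581] v=[-2.8522]
Step 20: x=[0.8080] v=[-2.5009]
Step 21: x=[0.5968] v=[-2.1121]
Step 22: x=[0.4276] v=[-1.6916]
Step 23: x=[0.3030] v=[-1.2457]
Step 24: x=[0.2249] v=[-0.7812]
Step 25: x=[0.1944] v=[-0.3049]
Step 26: x=[0.2120] v=[0.1759]
First v>=0 after going negative at step 26, time=2.6000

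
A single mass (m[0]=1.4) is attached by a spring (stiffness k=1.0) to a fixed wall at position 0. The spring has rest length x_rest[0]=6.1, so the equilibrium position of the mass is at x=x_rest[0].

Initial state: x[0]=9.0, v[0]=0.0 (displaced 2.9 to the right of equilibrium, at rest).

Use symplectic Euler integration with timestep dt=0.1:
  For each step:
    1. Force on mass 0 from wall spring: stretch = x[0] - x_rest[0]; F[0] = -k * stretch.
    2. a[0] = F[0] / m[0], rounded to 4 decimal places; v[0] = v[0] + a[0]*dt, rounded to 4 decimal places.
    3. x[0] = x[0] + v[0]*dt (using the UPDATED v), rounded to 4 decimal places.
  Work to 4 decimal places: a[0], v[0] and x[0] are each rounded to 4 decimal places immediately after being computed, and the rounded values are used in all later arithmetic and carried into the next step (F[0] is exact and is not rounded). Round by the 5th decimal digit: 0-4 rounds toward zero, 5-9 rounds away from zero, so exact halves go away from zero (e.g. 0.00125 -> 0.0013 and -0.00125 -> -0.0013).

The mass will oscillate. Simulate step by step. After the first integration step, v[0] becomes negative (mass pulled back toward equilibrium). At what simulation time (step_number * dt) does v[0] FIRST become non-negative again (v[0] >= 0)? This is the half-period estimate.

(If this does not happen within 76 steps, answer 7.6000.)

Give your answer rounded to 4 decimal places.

Answer: 3.8000

Derivation:
Step 0: x=[9.0000] v=[0.0000]
Step 1: x=[8.9793] v=[-0.2071]
Step 2: x=[8.9380] v=[-0.4128]
Step 3: x=[8.8765] v=[-0.6155]
Step 4: x=[8.7951] v=[-0.8138]
Step 5: x=[8.6945] v=[-1.0063]
Step 6: x=[8.5753] v=[-1.1916]
Step 7: x=[8.4385] v=[-1.3684]
Step 8: x=[8.2850] v=[-1.5354]
Step 9: x=[8.1159] v=[-1.6915]
Step 10: x=[7.9324] v=[-1.8355]
Step 11: x=[7.7358] v=[-1.9664]
Step 12: x=[7.5275] v=[-2.0832]
Step 13: x=[7.3090] v=[-2.1852]
Step 14: x=[7.0818] v=[-2.2716]
Step 15: x=[6.8476] v=[-2.3417]
Step 16: x=[6.6081] v=[-2.3951]
Step 17: x=[6.3650] v=[-2.4314]
Step 18: x=[6.1200] v=[-2.4503]
Step 19: x=[5.8748] v=[-2.4517]
Step 20: x=[5.6312] v=[-2.4356]
Step 21: x=[5.3910] v=[-2.4021]
Step 22: x=[5.1559] v=[-2.3515]
Step 23: x=[4.9275] v=[-2.2841]
Step 24: x=[4.7075] v=[-2.2004]
Step 25: x=[4.4974] v=[-2.1009]
Step 26: x=[4.2988] v=[-1.9864]
Step 27: x=[4.1130] v=[-1.8577]
Step 28: x=[3.9414] v=[-1.7158]
Step 29: x=[3.7852] v=[-1.5616]
Step 30: x=[3.6456] v=[-1.3963]
Step 31: x=[3.5235] v=[-1.2210]
Step 32: x=[3.4198] v=[-1.0370]
Step 33: x=[3.3352] v=[-0.8456]
Step 34: x=[3.2704] v=[-0.6481]
Step 35: x=[3.2258] v=[-0.4460]
Step 36: x=[3.2017] v=[-0.2407]
Step 37: x=[3.1983] v=[-0.0337]
Step 38: x=[3.2157] v=[0.1736]
First v>=0 after going negative at step 38, time=3.8000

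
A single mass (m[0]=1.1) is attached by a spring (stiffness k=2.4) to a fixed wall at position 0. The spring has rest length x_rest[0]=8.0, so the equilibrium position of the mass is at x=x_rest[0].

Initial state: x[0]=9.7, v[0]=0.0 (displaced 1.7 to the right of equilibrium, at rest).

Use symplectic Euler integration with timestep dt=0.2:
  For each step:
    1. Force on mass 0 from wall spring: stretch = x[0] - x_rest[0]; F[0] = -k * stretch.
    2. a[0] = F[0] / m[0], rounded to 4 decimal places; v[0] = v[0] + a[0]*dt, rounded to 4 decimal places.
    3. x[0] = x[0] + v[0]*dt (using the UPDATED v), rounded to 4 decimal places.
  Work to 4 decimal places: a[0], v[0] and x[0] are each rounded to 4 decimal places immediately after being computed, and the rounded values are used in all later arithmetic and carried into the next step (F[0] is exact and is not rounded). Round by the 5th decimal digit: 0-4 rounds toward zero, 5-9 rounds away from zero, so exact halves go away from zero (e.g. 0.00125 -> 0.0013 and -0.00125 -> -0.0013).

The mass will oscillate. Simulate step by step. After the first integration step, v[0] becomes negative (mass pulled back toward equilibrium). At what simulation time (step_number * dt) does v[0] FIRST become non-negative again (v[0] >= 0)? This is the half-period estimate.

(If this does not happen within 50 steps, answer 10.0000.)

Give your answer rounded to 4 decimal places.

Step 0: x=[9.7000] v=[0.0000]
Step 1: x=[9.5516] v=[-0.7418]
Step 2: x=[9.2678] v=[-1.4189]
Step 3: x=[8.8734] v=[-1.9721]
Step 4: x=[8.4028] v=[-2.3532]
Step 5: x=[7.8970] v=[-2.5290]
Step 6: x=[7.4002] v=[-2.4841]
Step 7: x=[6.9557] v=[-2.2224]
Step 8: x=[6.6024] v=[-1.7667]
Step 9: x=[6.3710] v=[-1.1568]
Step 10: x=[6.2818] v=[-0.4460]
Step 11: x=[6.3426] v=[0.3038]
First v>=0 after going negative at step 11, time=2.2000

Answer: 2.2000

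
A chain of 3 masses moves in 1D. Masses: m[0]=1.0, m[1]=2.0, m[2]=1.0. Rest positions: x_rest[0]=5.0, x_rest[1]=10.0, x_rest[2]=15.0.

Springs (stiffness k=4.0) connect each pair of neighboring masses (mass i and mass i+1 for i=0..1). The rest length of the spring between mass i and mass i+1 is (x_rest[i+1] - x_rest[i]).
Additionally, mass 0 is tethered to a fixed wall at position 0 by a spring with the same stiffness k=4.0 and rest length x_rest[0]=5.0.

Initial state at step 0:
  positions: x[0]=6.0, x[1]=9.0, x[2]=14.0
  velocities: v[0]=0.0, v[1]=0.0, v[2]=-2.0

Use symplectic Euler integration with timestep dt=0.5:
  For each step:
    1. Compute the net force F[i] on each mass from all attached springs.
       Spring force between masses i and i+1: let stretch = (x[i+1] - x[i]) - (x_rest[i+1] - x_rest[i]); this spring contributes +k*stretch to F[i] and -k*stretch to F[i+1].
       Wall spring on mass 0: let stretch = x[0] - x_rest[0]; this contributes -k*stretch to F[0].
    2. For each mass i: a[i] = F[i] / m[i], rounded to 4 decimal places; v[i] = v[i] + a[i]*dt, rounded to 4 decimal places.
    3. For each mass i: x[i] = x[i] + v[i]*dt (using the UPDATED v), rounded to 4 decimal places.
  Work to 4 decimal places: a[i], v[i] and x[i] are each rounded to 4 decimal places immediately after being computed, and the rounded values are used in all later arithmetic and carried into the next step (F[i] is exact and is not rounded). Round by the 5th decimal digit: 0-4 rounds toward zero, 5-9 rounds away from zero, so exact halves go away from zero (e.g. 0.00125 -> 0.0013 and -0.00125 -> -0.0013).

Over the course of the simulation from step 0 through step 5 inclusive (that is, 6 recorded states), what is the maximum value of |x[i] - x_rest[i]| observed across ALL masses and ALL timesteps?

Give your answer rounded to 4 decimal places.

Step 0: x=[6.0000 9.0000 14.0000] v=[0.0000 0.0000 -2.0000]
Step 1: x=[3.0000 10.0000 13.0000] v=[-6.0000 2.0000 -2.0000]
Step 2: x=[4.0000 9.0000 14.0000] v=[2.0000 -2.0000 2.0000]
Step 3: x=[6.0000 8.0000 15.0000] v=[4.0000 -2.0000 2.0000]
Step 4: x=[4.0000 9.5000 14.0000] v=[-4.0000 3.0000 -2.0000]
Step 5: x=[3.5000 10.5000 13.5000] v=[-1.0000 2.0000 -1.0000]
Max displacement = 2.0000

Answer: 2.0000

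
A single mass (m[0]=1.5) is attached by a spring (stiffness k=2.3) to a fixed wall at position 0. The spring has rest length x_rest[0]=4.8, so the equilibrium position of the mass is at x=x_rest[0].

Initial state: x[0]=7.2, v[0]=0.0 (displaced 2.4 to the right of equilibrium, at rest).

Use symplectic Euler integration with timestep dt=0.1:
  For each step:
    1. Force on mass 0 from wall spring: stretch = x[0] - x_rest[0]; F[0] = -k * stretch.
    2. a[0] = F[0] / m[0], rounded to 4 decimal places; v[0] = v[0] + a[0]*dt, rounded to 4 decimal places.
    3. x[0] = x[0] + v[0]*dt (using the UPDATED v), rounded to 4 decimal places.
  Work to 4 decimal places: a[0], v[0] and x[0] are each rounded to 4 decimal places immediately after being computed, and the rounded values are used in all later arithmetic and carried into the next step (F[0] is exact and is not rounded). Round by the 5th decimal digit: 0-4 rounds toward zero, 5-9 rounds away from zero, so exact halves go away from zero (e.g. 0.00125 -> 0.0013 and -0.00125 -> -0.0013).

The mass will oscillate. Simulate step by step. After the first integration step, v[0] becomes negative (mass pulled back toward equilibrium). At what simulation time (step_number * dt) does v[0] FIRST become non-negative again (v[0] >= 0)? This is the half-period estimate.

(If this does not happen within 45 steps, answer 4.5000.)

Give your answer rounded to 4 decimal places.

Answer: 2.6000

Derivation:
Step 0: x=[7.2000] v=[0.0000]
Step 1: x=[7.1632] v=[-0.3680]
Step 2: x=[7.0902] v=[-0.7304]
Step 3: x=[6.9820] v=[-1.0816]
Step 4: x=[6.8404] v=[-1.4162]
Step 5: x=[6.6675] v=[-1.7291]
Step 6: x=[6.4660] v=[-2.0155]
Step 7: x=[6.2389] v=[-2.2710]
Step 8: x=[5.9897] v=[-2.4916]
Step 9: x=[5.7223] v=[-2.6740]
Step 10: x=[5.4408] v=[-2.8154]
Step 11: x=[5.1494] v=[-2.9137]
Step 12: x=[4.8527] v=[-2.9673]
Step 13: x=[4.5552] v=[-2.9754]
Step 14: x=[4.2614] v=[-2.9379]
Step 15: x=[3.9759] v=[-2.8553]
Step 16: x=[3.7030] v=[-2.7289]
Step 17: x=[3.4469] v=[-2.5607]
Step 18: x=[3.2116] v=[-2.3532]
Step 19: x=[3.0006] v=[-2.1097]
Step 20: x=[2.8172] v=[-1.8338]
Step 21: x=[2.6642] v=[-1.5298]
Step 22: x=[2.5440] v=[-1.2023]
Step 23: x=[2.4584] v=[-0.8564]
Step 24: x=[2.4087] v=[-0.4974]
Step 25: x=[2.3956] v=[-0.1307]
Step 26: x=[2.4194] v=[0.2380]
First v>=0 after going negative at step 26, time=2.6000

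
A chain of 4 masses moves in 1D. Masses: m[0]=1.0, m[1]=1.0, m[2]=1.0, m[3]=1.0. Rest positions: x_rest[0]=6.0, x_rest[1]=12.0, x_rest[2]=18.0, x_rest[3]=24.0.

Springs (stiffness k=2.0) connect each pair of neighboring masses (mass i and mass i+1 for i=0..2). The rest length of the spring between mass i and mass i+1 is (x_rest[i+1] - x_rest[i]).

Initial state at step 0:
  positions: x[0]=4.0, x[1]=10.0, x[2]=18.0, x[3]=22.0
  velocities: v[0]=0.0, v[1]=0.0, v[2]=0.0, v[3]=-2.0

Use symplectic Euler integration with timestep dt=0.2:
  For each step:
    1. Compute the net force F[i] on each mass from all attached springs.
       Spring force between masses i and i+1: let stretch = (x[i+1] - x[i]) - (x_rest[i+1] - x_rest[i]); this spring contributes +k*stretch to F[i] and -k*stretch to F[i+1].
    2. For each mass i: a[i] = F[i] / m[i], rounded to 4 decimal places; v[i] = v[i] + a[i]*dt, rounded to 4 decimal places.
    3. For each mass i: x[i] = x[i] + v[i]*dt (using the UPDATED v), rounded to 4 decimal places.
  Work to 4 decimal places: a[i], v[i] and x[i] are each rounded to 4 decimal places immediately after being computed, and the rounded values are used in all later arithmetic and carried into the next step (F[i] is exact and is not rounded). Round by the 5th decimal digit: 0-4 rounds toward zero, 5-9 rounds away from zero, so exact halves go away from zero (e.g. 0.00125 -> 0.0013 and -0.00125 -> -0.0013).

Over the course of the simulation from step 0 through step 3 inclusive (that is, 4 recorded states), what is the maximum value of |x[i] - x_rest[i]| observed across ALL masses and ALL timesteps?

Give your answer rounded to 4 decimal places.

Step 0: x=[4.0000 10.0000 18.0000 22.0000] v=[0.0000 0.0000 0.0000 -2.0000]
Step 1: x=[4.0000 10.1600 17.6800 21.7600] v=[0.0000 0.8000 -1.6000 -1.2000]
Step 2: x=[4.0128 10.4288 17.0848 21.6736] v=[0.0640 1.3440 -2.9760 -0.4320]
Step 3: x=[4.0589 10.7168 16.3242 21.7001] v=[0.2304 1.4400 -3.8029 0.1325]
Max displacement = 2.3264

Answer: 2.3264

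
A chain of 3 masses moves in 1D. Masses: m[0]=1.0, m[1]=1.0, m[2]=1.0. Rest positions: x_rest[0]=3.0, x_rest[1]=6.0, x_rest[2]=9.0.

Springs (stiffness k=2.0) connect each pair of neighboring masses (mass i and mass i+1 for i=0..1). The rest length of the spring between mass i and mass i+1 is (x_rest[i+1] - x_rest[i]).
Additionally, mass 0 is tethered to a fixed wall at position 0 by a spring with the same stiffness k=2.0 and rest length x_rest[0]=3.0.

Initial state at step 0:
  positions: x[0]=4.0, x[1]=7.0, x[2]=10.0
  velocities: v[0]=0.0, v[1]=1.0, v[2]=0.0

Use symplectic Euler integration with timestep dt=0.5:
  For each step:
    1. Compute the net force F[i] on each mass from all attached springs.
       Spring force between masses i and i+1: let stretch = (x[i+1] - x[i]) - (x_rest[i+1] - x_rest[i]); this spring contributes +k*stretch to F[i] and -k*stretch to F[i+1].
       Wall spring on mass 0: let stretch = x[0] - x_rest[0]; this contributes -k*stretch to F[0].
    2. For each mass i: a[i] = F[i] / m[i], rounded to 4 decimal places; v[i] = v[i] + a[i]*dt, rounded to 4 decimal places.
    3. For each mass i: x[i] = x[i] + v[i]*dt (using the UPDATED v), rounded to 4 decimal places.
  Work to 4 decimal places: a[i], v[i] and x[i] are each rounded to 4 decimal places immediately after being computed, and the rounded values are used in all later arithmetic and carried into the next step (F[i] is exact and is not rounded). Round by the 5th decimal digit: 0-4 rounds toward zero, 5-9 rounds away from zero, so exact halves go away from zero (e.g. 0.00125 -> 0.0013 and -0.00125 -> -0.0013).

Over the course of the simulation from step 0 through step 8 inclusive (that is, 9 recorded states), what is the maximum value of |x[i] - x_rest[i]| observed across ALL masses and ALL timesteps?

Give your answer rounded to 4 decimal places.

Answer: 1.5000

Derivation:
Step 0: x=[4.0000 7.0000 10.0000] v=[0.0000 1.0000 0.0000]
Step 1: x=[3.5000 7.5000 10.0000] v=[-1.0000 1.0000 0.0000]
Step 2: x=[3.2500 7.2500 10.2500] v=[-0.5000 -0.5000 0.5000]
Step 3: x=[3.3750 6.5000 10.5000] v=[0.2500 -1.5000 0.5000]
Step 4: x=[3.3750 6.1875 10.2500] v=[0.0000 -0.6250 -0.5000]
Step 5: x=[3.0938 6.5000 9.4688] v=[-0.5625 0.6250 -1.5625]
Step 6: x=[2.9688 6.5938 8.7032] v=[-0.2501 0.1876 -1.5313]
Step 7: x=[3.1719 5.9298 8.3829] v=[0.4061 -1.3280 -0.6407]
Step 8: x=[3.1680 5.1134 8.3360] v=[-0.0079 -1.6328 -0.0938]
Max displacement = 1.5000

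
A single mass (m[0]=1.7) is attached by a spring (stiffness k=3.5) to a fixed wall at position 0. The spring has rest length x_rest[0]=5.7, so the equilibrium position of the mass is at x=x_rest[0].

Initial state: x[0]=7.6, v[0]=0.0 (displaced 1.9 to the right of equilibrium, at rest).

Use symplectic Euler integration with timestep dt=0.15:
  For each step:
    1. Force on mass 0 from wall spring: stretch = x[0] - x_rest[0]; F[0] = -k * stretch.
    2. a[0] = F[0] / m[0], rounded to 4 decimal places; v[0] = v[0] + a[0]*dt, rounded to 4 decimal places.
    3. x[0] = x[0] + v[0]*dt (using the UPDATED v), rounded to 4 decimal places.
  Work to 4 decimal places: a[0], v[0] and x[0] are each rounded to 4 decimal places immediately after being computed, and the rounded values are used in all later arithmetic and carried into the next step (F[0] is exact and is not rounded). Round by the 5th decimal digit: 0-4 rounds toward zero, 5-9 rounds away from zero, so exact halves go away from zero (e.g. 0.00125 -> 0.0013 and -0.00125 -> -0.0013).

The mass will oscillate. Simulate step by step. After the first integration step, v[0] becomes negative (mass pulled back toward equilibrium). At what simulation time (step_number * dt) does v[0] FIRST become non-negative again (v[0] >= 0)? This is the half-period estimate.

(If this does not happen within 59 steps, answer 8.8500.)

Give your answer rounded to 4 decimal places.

Answer: 2.2500

Derivation:
Step 0: x=[7.6000] v=[0.0000]
Step 1: x=[7.5120] v=[-0.5868]
Step 2: x=[7.3400] v=[-1.1464]
Step 3: x=[7.0921] v=[-1.6529]
Step 4: x=[6.7797] v=[-2.0828]
Step 5: x=[6.4173] v=[-2.4162]
Step 6: x=[6.0216] v=[-2.6377]
Step 7: x=[5.6111] v=[-2.7370]
Step 8: x=[5.2047] v=[-2.7096]
Step 9: x=[4.8212] v=[-2.5566]
Step 10: x=[4.4784] v=[-2.2852]
Step 11: x=[4.1922] v=[-1.9079]
Step 12: x=[3.9759] v=[-1.4423]
Step 13: x=[3.8394] v=[-0.9099]
Step 14: x=[3.7891] v=[-0.3353]
Step 15: x=[3.8273] v=[0.2548]
First v>=0 after going negative at step 15, time=2.2500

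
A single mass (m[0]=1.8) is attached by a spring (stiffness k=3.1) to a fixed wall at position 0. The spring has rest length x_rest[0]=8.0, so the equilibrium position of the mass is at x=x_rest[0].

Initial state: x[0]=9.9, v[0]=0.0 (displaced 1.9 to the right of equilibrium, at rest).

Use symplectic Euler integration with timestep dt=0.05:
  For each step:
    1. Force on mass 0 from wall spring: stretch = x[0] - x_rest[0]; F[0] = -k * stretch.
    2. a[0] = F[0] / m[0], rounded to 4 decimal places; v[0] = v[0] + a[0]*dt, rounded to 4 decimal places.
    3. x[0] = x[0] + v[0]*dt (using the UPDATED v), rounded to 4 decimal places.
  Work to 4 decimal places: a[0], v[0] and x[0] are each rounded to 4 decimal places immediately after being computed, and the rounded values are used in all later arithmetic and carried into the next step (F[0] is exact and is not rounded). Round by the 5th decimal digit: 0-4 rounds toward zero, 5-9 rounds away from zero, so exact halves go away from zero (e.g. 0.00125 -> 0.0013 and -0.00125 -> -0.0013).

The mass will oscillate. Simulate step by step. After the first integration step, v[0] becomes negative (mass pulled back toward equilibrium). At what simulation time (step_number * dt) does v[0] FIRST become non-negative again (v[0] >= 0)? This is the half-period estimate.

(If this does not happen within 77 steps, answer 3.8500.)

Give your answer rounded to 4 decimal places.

Answer: 2.4000

Derivation:
Step 0: x=[9.9000] v=[0.0000]
Step 1: x=[9.8918] v=[-0.1636]
Step 2: x=[9.8755] v=[-0.3265]
Step 3: x=[9.8511] v=[-0.4880]
Step 4: x=[9.8187] v=[-0.6474]
Step 5: x=[9.7785] v=[-0.8040]
Step 6: x=[9.7306] v=[-0.9572]
Step 7: x=[9.6753] v=[-1.1062]
Step 8: x=[9.6128] v=[-1.2505]
Step 9: x=[9.5433] v=[-1.3894]
Step 10: x=[9.4672] v=[-1.5223]
Step 11: x=[9.3848] v=[-1.6486]
Step 12: x=[9.2964] v=[-1.7678]
Step 13: x=[9.2024] v=[-1.8794]
Step 14: x=[9.1033] v=[-1.9829]
Step 15: x=[8.9994] v=[-2.0779]
Step 16: x=[8.8912] v=[-2.1640]
Step 17: x=[8.7792] v=[-2.2407]
Step 18: x=[8.6638] v=[-2.3078]
Step 19: x=[8.5456] v=[-2.3650]
Step 20: x=[8.4250] v=[-2.4120]
Step 21: x=[8.3026] v=[-2.4486]
Step 22: x=[8.1789] v=[-2.4747]
Step 23: x=[8.0544] v=[-2.4901]
Step 24: x=[7.9297] v=[-2.4948]
Step 25: x=[7.8053] v=[-2.4887]
Step 26: x=[7.6817] v=[-2.4719]
Step 27: x=[7.5595] v=[-2.4445]
Step 28: x=[7.4392] v=[-2.4066]
Step 29: x=[7.3213] v=[-2.3583]
Step 30: x=[7.2063] v=[-2.2999]
Step 31: x=[7.0947] v=[-2.2316]
Step 32: x=[6.9870] v=[-2.1536]
Step 33: x=[6.8837] v=[-2.0664]
Step 34: x=[6.7852] v=[-1.9703]
Step 35: x=[6.6919] v=[-1.8657]
Step 36: x=[6.6042] v=[-1.7531]
Step 37: x=[6.5226] v=[-1.6329]
Step 38: x=[6.4473] v=[-1.5057]
Step 39: x=[6.3787] v=[-1.3720]
Step 40: x=[6.3171] v=[-1.2324]
Step 41: x=[6.2627] v=[-1.0875]
Step 42: x=[6.2158] v=[-0.9379]
Step 43: x=[6.1766] v=[-0.7843]
Step 44: x=[6.1452] v=[-0.6273]
Step 45: x=[6.1218] v=[-0.4676]
Step 46: x=[6.1065] v=[-0.3059]
Step 47: x=[6.0994] v=[-0.1429]
Step 48: x=[6.1004] v=[0.0208]
First v>=0 after going negative at step 48, time=2.4000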